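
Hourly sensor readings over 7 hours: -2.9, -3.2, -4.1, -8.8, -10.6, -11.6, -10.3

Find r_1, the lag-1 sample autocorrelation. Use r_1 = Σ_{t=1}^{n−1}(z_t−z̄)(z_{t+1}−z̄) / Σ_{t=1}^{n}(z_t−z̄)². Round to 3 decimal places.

0.670

Mean z̄ = (-2.9 − 3.2 − 4.1 − 8.8 − 10.6 − 11.6 − 10.3)/7 = -7.3571
Deviations from mean: 4.4571, 4.1571, 3.2571, -1.4429, -3.2429, -4.2429, -2.9429
Σ(z_t−z̄)(z_{t+1}−z̄) = (18.5290) + (13.5404) + (-4.6996) + (4.6790) + (13.7590) + (12.4861) = 58.2939
Denominator Σ(z_t−z̄)² = 87.0171
r_1 = 58.2939 / 87.0171 = 0.670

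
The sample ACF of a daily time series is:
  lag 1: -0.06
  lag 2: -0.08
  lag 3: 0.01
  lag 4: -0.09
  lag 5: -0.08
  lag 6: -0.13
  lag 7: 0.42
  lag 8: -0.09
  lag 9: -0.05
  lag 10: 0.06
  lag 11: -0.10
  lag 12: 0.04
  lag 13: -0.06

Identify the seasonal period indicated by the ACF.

7

The largest autocorrelation is r_7 = 0.42; the remaining lags stay at or below 0.06.
The dominant spike at lag 7 indicates a seasonal period of 7.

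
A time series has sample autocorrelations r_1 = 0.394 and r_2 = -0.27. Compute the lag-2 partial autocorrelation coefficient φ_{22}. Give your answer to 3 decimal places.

-0.503

φ_{22} = (r_2 − r_1²) / (1 − r_1²)
r_1² = (0.394)² = 0.155236
Numerator = -0.27 − 0.1552 = -0.4252; denominator = 1 − 0.1552 = 0.8448
φ_{22} = -0.4252 / 0.8448 = -0.503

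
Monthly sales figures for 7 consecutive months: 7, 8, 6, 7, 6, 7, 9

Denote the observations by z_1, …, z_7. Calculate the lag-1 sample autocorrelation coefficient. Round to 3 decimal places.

-0.128

Mean z̄ = (7 + 8 + 6 + 7 + 6 + 7 + 9)/7 = 7.1429
Deviations from mean: -0.1429, 0.8571, -1.1429, -0.1429, -1.1429, -0.1429, 1.8571
Numerator Σ_{t=1}^{6}(z_t−z̄)(z_{t+1}−z̄) = -0.8776
Denominator Σ(z_t−z̄)² = 6.8571
r_1 = -0.8776 / 6.8571 = -0.128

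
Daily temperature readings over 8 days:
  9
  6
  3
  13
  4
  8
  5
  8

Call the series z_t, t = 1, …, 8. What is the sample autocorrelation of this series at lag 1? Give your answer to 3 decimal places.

Mean z̄ = (9 + 6 + 3 + 13 + 4 + 8 + 5 + 8)/8 = 7.0000
Deviations from mean: 2.0000, -1.0000, -4.0000, 6.0000, -3.0000, 1.0000, -2.0000, 1.0000
Σ(z_t−z̄)(z_{t+1}−z̄) = (-2.0000) + (4.0000) + (-24.0000) + (-18.0000) + (-3.0000) + (-2.0000) + (-2.0000) = -47.0000
Denominator Σ(z_t−z̄)² = 72.0000
r_1 = -47.0000 / 72.0000 = -0.653

-0.653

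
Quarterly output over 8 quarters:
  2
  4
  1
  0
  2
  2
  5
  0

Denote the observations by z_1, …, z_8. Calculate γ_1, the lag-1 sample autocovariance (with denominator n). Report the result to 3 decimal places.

Mean z̄ = (2 + 4 + 1 + 0 + 2 + 2 + 5 + 0)/8 = 2.0000
Σ_{t=1}^{7}(z_t−z̄)(z_{t+1}−z̄) = -6.0000
γ_1 = -6.0000 / 8 = -0.750

-0.750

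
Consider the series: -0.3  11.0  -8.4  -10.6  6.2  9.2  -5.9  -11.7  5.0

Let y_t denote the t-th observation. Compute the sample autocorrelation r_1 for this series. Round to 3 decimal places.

Mean ȳ = (-0.3 + 11.0 − 8.4 − 10.6 + 6.2 + 9.2 − 5.9 − 11.7 + 5.0)/9 = -0.6111
Numerator Σ_{t=1}^{8}(y_t−ȳ)(y_{t+1}−ȳ) = -65.6968
Denominator Σ(y_t−ȳ)² = 620.4289
r_1 = -65.6968 / 620.4289 = -0.106

-0.106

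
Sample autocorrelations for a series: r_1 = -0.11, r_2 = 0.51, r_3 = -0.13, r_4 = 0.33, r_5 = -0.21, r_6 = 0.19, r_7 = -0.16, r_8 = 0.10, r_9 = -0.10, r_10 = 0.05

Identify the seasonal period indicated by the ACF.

2

The largest autocorrelation is r_2 = 0.51, with weaker echoes at lags 4 (0.33) and 6 (0.19); the remaining lags stay at or below 0.10.
The dominant spike at lag 2 indicates a seasonal period of 2.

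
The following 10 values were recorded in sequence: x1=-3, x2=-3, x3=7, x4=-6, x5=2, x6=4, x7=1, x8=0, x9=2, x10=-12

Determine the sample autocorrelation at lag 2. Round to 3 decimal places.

Mean x̄ = (-3 − 3 + 7 − 6 + 2 + 4 + 1 + 0 + 2 − 12)/10 = -0.8000
Numerator Σ_{t=1}^{8}(x_t−x̄)(x_{t+2}−x̄) = -3.8800
Denominator Σ(x_t−x̄)² = 265.6000
r_2 = -3.8800 / 265.6000 = -0.015

-0.015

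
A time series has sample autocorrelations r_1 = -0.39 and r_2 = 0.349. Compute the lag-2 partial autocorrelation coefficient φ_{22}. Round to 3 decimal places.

φ_{22} = (r_2 − r_1²) / (1 − r_1²)
r_1² = (-0.39)² = 0.1521
Numerator = 0.349 − 0.1521 = 0.1969; denominator = 1 − 0.1521 = 0.8479
φ_{22} = 0.1969 / 0.8479 = 0.232

0.232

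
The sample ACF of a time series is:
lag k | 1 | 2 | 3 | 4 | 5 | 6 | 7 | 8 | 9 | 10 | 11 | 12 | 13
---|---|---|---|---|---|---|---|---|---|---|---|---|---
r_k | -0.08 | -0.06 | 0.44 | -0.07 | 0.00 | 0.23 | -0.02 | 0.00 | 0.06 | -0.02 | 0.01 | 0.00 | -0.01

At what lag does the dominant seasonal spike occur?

The largest autocorrelation is r_3 = 0.44, with a weaker echo at lag 6 (0.23); the remaining lags stay at or below 0.06.
The dominant spike at lag 3 indicates a seasonal period of 3.

3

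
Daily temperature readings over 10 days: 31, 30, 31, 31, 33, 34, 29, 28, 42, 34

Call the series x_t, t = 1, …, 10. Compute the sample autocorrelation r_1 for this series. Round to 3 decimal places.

-0.062

Mean x̄ = (31 + 30 + 31 + 31 + 33 + 34 + 29 + 28 + 42 + 34)/10 = 32.3000
Numerator Σ_{t=1}^{9}(x_t−x̄)(x_{t+1}−x̄) = -8.6900
Denominator Σ(x_t−x̄)² = 140.1000
r_1 = -8.6900 / 140.1000 = -0.062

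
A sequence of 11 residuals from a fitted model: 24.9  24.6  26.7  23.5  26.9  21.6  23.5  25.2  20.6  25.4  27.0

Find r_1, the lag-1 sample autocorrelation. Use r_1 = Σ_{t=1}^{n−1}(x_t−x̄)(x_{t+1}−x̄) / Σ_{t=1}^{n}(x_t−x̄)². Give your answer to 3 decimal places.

Mean x̄ = (24.9 + 24.6 + 26.7 + 23.5 + 26.9 + 21.6 + 23.5 + 25.2 + 20.6 + 25.4 + 27.0)/11 = 24.5364
Numerator Σ_{t=1}^{10}(x_t−x̄)(x_{t+1}−x̄) = -13.0004
Denominator Σ(x_t−x̄)² = 43.9255
r_1 = -13.0004 / 43.9255 = -0.296

-0.296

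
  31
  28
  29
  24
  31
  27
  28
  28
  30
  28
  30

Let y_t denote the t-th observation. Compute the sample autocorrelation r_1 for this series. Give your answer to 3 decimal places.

Mean ȳ = (31 + 28 + 29 + 24 + 31 + 27 + 28 + 28 + 30 + 28 + 30)/11 = 28.5455
Numerator Σ_{t=1}^{10}(y_t−ȳ)(y_{t+1}−ȳ) = -19.8430
Denominator Σ(y_t−ȳ)² = 40.7273
r_1 = -19.8430 / 40.7273 = -0.487

-0.487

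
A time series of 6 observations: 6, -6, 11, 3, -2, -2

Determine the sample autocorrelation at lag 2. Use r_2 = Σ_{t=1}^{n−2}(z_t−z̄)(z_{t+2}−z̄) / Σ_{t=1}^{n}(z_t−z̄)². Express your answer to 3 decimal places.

-0.046

Mean z̄ = (6 − 6 + 11 + 3 − 2 − 2)/6 = 1.6667
Deviations from mean: 4.3333, -7.6667, 9.3333, 1.3333, -3.6667, -3.6667
Σ(z_t−z̄)(z_{t+2}−z̄) = (40.4444) + (-10.2222) + (-34.2222) + (-4.8889) = -8.8889
Denominator Σ(z_t−z̄)² = 193.3333
r_2 = -8.8889 / 193.3333 = -0.046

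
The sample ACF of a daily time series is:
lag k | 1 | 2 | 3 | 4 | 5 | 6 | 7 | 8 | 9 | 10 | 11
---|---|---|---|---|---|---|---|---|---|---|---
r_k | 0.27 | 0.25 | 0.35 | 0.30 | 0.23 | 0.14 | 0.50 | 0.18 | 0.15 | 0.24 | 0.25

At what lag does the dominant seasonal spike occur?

7

The largest autocorrelation is r_7 = 0.50; the remaining lags stay at or below 0.35. The elevated value at lag 1 (0.27), dropping to 0.25 at lag 2, reflects decaying short-term dependence rather than seasonality.
The dominant spike at lag 7 indicates a seasonal period of 7.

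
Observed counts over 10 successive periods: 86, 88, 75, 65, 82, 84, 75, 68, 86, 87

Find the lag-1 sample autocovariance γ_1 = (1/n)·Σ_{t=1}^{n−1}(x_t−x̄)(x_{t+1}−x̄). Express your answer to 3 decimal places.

Mean x̄ = (86 + 88 + 75 + 65 + 82 + 84 + 75 + 68 + 86 + 87)/10 = 79.6000
Σ_{t=1}^{9}(x_t−x̄)(x_{t+1}−x̄) = 64.0400
γ_1 = 64.0400 / 10 = 6.404

6.404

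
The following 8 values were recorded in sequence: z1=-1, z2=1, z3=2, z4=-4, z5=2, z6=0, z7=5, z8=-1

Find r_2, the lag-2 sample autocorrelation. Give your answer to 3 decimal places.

Mean z̄ = (-1 + 1 + 2 − 4 + 2 + 0 + 5 − 1)/8 = 0.5000
Σ(z_t−z̄)(z_{t+2}−z̄) = (-2.2500) + (-2.2500) + (2.2500) + (2.2500) + (6.7500) + (0.7500) = 7.5000
Denominator Σ(z_t−z̄)² = 50.0000
r_2 = 7.5000 / 50.0000 = 0.150

0.150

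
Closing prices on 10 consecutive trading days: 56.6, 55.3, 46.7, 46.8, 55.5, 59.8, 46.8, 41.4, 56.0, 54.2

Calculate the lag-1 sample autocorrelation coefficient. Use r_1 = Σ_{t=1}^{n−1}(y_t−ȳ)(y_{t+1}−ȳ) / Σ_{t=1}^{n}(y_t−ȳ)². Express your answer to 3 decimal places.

Mean ȳ = (56.6 + 55.3 + 46.7 + 46.8 + 55.5 + 59.8 + 46.8 + 41.4 + 56.0 + 54.2)/10 = 51.9100
Numerator Σ_{t=1}^{9}(y_t−ȳ)(y_{t+1}−ȳ) = 14.6089
Denominator Σ(y_t−ȳ)² = 320.4290
r_1 = 14.6089 / 320.4290 = 0.046

0.046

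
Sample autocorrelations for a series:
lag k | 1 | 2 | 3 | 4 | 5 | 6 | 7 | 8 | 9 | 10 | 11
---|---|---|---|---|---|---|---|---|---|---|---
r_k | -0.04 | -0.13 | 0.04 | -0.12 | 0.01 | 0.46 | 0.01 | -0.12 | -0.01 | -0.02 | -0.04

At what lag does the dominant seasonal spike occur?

The largest autocorrelation is r_6 = 0.46; the remaining lags stay at or below 0.04.
The dominant spike at lag 6 indicates a seasonal period of 6.

6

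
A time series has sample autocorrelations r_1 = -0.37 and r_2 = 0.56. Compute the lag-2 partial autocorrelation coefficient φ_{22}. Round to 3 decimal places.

φ_{22} = (r_2 − r_1²) / (1 − r_1²)
r_1² = (-0.37)² = 0.1369
Numerator = 0.56 − 0.1369 = 0.4231; denominator = 1 − 0.1369 = 0.8631
φ_{22} = 0.4231 / 0.8631 = 0.490

0.490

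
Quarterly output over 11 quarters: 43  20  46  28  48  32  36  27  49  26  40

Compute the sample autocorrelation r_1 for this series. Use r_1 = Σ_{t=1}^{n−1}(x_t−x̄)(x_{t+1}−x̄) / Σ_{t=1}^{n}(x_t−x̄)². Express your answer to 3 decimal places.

Mean x̄ = (43 + 20 + 46 + 28 + 48 + 32 + 36 + 27 + 49 + 26 + 40)/11 = 35.9091
Numerator Σ_{t=1}^{10}(x_t−x̄)(x_{t+1}−x̄) = -784.0992
Denominator Σ(x_t−x̄)² = 994.9091
r_1 = -784.0992 / 994.9091 = -0.788

-0.788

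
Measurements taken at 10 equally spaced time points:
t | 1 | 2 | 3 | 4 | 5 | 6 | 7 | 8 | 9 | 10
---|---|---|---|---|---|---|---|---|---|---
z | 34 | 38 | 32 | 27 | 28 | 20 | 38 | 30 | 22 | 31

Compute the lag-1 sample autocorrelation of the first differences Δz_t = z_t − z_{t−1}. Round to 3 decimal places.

-0.458

First differences Δz: 4, -6, -5, 1, -8, 18, -8, -8, 9
Mean of differences = -0.3333
Numerator Σ(Δz_t−Δz̄)(Δz_{t+1}−Δz̄) = -308.4444
Denominator Σ(Δz_t−Δz̄)² = 674.0000
r_1(Δz) = -308.4444 / 674.0000 = -0.458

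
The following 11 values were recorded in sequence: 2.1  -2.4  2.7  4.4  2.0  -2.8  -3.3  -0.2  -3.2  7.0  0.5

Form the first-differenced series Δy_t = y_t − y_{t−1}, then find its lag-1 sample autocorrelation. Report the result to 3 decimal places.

-0.456

First differences Δy: -4.5, 5.1, 1.7, -2.4, -4.8, -0.5, 3.1, -3.0, 10.2, -6.5
Mean of differences = -0.1600
Numerator Σ(Δy_t−Δȳ)(Δy_{t+1}−Δȳ) = -110.7116
Denominator Σ(Δy_t−Δȳ)² = 242.8440
r_1(Δy) = -110.7116 / 242.8440 = -0.456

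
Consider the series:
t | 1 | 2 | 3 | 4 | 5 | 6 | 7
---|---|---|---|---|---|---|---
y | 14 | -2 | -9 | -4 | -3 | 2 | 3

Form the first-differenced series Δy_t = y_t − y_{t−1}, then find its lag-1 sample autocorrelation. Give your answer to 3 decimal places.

First differences Δy: -16, -7, 5, 1, 5, 1
Mean of differences = -1.8333
Numerator Σ(Δy_t−Δȳ)(Δy_{t+1}−Δȳ) = 95.9722
Denominator Σ(Δy_t−Δȳ)² = 336.8333
r_1(Δy) = 95.9722 / 336.8333 = 0.285

0.285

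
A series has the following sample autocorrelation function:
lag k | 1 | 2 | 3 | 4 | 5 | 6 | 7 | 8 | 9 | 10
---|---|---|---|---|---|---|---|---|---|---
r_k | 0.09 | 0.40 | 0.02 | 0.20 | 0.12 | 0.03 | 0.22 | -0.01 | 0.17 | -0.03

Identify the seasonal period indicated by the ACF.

2

The largest autocorrelation is r_2 = 0.40; the remaining lags stay at or below 0.22.
The dominant spike at lag 2 indicates a seasonal period of 2.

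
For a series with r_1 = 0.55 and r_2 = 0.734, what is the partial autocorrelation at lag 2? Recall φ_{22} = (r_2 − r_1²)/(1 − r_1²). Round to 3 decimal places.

0.619

φ_{22} = (r_2 − r_1²) / (1 − r_1²)
r_1² = (0.55)² = 0.3025
Numerator = 0.734 − 0.3025 = 0.4315; denominator = 1 − 0.3025 = 0.6975
φ_{22} = 0.4315 / 0.6975 = 0.619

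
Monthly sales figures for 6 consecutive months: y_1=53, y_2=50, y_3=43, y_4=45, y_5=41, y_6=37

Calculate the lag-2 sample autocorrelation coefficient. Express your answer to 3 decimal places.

Mean ȳ = (53 + 50 + 43 + 45 + 41 + 37)/6 = 44.8333
Deviations from mean: 8.1667, 5.1667, -1.8333, 0.1667, -3.8333, -7.8333
Σ(y_t−ȳ)(y_{t+2}−ȳ) = (-14.9722) + (0.8611) + (7.0278) + (-1.3056) = -8.3889
Denominator Σ(y_t−ȳ)² = 172.8333
r_2 = -8.3889 / 172.8333 = -0.049

-0.049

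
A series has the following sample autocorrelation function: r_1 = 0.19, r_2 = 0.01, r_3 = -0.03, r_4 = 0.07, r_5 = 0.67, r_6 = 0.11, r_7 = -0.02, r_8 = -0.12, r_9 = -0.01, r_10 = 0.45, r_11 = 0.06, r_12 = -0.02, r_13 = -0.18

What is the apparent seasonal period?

The largest autocorrelation is r_5 = 0.67, with a weaker echo at lag 10 (0.45); the remaining lags stay at or below 0.19.
The dominant spike at lag 5 indicates a seasonal period of 5.

5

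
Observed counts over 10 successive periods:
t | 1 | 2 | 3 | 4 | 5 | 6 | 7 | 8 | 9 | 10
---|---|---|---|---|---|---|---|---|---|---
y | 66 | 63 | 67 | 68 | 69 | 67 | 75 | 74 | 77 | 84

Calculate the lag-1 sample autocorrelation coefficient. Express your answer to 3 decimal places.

0.522

Mean ȳ = (66 + 63 + 67 + 68 + 69 + 67 + 75 + 74 + 77 + 84)/10 = 71.0000
Numerator Σ_{t=1}^{9}(y_t−ȳ)(y_{t+1}−ȳ) = 190.0000
Denominator Σ(y_t−ȳ)² = 364.0000
r_1 = 190.0000 / 364.0000 = 0.522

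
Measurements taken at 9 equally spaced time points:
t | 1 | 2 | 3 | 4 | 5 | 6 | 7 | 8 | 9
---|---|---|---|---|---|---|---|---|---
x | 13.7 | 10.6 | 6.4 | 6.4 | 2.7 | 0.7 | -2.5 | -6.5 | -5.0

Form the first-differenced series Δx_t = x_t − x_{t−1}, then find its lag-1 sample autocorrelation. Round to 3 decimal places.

-0.398

First differences Δx: -3.1, -4.2, 0.0, -3.7, -2.0, -3.2, -4.0, 1.5
Mean of differences = -2.3375
Numerator Σ(Δx_t−Δx̄)(Δx_{t+1}−Δx̄) = -11.8152
Denominator Σ(Δx_t−Δx̄)² = 29.7188
r_1(Δx) = -11.8152 / 29.7188 = -0.398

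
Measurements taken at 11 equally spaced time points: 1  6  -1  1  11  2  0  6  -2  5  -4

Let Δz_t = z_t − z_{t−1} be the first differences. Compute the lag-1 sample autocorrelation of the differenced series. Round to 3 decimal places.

First differences Δz: 5, -7, 2, 10, -9, -2, 6, -8, 7, -9
Mean of differences = -0.5000
Numerator Σ(Δz_t−Δz̄)(Δz_{t+1}−Δz̄) = -280.7500
Denominator Σ(Δz_t−Δz̄)² = 490.5000
r_1(Δz) = -280.7500 / 490.5000 = -0.572

-0.572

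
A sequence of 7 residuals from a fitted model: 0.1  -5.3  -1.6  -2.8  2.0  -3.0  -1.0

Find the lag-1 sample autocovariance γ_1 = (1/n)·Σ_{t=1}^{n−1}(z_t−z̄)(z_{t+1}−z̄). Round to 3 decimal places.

-2.378

Mean z̄ = (0.1 − 5.3 − 1.6 − 2.8 + 2.0 − 3.0 − 1.0)/7 = -1.6571
Σ_{t=1}^{6}(z_t−z̄)(z_{t+1}−z̄) = -16.6476
γ_1 = -16.6476 / 7 = -2.378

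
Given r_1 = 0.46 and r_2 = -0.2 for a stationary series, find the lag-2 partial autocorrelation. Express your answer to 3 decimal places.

φ_{22} = (r_2 − r_1²) / (1 − r_1²)
r_1² = (0.46)² = 0.2116
Numerator = -0.2 − 0.2116 = -0.4116; denominator = 1 − 0.2116 = 0.7884
φ_{22} = -0.4116 / 0.7884 = -0.522

-0.522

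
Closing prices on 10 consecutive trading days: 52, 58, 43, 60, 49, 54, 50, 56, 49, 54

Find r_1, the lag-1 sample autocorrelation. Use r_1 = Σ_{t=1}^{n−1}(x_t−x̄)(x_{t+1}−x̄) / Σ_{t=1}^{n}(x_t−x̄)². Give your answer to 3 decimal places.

-0.836

Mean x̄ = (52 + 58 + 43 + 60 + 49 + 54 + 50 + 56 + 49 + 54)/10 = 52.5000
Numerator Σ_{t=1}^{9}(x_t−x̄)(x_{t+1}−x̄) = -187.7500
Denominator Σ(x_t−x̄)² = 224.5000
r_1 = -187.7500 / 224.5000 = -0.836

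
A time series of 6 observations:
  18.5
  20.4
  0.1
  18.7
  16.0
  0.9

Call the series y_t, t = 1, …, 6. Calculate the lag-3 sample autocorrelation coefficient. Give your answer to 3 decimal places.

0.477

Mean ȳ = (18.5 + 20.4 + 0.1 + 18.7 + 16.0 + 0.9)/6 = 12.4333
Deviations from mean: 6.0667, 7.9667, -12.3333, 6.2667, 3.5667, -11.5333
Σ(y_t−ȳ)(y_{t+3}−ȳ) = (38.0178) + (28.4144) + (142.2444) = 208.6767
Denominator Σ(y_t−ȳ)² = 437.3933
r_3 = 208.6767 / 437.3933 = 0.477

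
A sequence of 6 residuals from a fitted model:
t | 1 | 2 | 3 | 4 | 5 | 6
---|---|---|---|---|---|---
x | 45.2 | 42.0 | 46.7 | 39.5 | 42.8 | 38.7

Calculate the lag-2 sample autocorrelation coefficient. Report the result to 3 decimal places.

Mean x̄ = (45.2 + 42.0 + 46.7 + 39.5 + 42.8 + 38.7)/6 = 42.4833
Deviations from mean: 2.7167, -0.4833, 4.2167, -2.9833, 0.3167, -3.7833
Σ(x_t−x̄)(x_{t+2}−x̄) = (11.4553) + (1.4419) + (1.3353) + (11.2869) = 25.5194
Denominator Σ(x_t−x̄)² = 48.7083
r_2 = 25.5194 / 48.7083 = 0.524

0.524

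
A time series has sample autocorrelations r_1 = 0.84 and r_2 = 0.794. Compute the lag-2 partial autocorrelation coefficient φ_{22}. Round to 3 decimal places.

0.300

φ_{22} = (r_2 − r_1²) / (1 − r_1²)
r_1² = (0.84)² = 0.7056
Numerator = 0.794 − 0.7056 = 0.0884; denominator = 1 − 0.7056 = 0.2944
φ_{22} = 0.0884 / 0.2944 = 0.300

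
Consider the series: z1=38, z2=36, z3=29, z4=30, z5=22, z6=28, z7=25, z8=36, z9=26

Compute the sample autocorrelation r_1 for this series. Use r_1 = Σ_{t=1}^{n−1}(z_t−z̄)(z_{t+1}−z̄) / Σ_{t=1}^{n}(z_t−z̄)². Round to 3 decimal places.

Mean z̄ = (38 + 36 + 29 + 30 + 22 + 28 + 25 + 36 + 26)/9 = 30.0000
Numerator Σ_{t=1}^{8}(z_t−z̄)(z_{t+1}−z̄) = 14.0000
Denominator Σ(z_t−z̄)² = 246.0000
r_1 = 14.0000 / 246.0000 = 0.057

0.057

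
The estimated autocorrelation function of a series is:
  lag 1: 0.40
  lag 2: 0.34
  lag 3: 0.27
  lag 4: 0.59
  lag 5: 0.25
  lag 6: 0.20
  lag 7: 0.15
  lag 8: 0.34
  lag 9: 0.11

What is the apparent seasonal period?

4

The largest autocorrelation is r_4 = 0.59; the remaining lags stay at or below 0.40. The elevated value at lag 1 (0.40), dropping to 0.34 at lag 2, reflects decaying short-term dependence rather than seasonality.
The dominant spike at lag 4 indicates a seasonal period of 4.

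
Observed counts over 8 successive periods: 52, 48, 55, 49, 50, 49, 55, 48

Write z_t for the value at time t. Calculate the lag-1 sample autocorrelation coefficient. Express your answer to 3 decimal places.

Mean z̄ = (52 + 48 + 55 + 49 + 50 + 49 + 55 + 48)/8 = 50.7500
Numerator Σ_{t=1}^{7}(z_t−z̄)(z_{t+1}−z̄) = -39.0625
Denominator Σ(z_t−z̄)² = 59.5000
r_1 = -39.0625 / 59.5000 = -0.657

-0.657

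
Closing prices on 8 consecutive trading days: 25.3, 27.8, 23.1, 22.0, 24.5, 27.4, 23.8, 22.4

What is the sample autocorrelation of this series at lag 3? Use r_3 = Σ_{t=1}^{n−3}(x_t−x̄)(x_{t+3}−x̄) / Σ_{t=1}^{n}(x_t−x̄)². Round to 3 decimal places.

Mean x̄ = (25.3 + 27.8 + 23.1 + 22.0 + 24.5 + 27.4 + 23.8 + 22.4)/8 = 24.5375
Deviations from mean: 0.7625, 3.2625, -1.4375, -2.5375, -0.0375, 2.8625, -0.7375, -2.1375
Σ(x_t−x̄)(x_{t+3}−x̄) = (-1.9348) + (-0.1223) + (-4.1148) + (1.8714) + (0.0802) = -4.2205
Denominator Σ(x_t−x̄)² = 33.0388
r_3 = -4.2205 / 33.0388 = -0.128

-0.128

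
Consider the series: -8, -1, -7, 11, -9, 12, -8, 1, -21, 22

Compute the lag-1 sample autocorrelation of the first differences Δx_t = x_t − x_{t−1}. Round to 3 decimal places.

First differences Δx: 7, -6, 18, -20, 21, -20, 9, -22, 43
Mean of differences = 3.3333
Numerator Σ(Δx_t−Δx̄)(Δx_{t+1}−Δx̄) = -2618.4444
Denominator Σ(Δx_t−Δx̄)² = 3964.0000
r_1(Δx) = -2618.4444 / 3964.0000 = -0.661

-0.661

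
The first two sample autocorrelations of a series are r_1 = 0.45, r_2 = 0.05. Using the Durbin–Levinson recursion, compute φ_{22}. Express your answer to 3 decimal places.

φ_{22} = (r_2 − r_1²) / (1 − r_1²)
r_1² = (0.45)² = 0.2025
Numerator = 0.05 − 0.2025 = -0.1525; denominator = 1 − 0.2025 = 0.7975
φ_{22} = -0.1525 / 0.7975 = -0.191

-0.191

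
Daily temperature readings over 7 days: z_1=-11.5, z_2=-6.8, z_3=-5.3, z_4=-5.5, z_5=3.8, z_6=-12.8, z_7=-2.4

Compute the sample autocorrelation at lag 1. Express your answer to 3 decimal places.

-0.444

Mean z̄ = (-11.5 − 6.8 − 5.3 − 5.5 + 3.8 − 12.8 − 2.4)/7 = -5.7857
Deviations from mean: -5.7143, -1.0143, 0.4857, 0.2857, 9.5857, -7.0143, 3.3857
Σ(z_t−z̄)(z_{t+1}−z̄) = (5.7959) + (-0.4927) + (0.1388) + (2.7388) + (-67.2369) + (-23.7484) = -82.8045
Denominator Σ(z_t−z̄)² = 186.5486
r_1 = -82.8045 / 186.5486 = -0.444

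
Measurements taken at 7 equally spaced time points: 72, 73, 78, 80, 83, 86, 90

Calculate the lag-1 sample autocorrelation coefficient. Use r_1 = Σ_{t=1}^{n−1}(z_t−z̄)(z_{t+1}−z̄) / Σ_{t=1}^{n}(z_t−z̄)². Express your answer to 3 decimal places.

Mean z̄ = (72 + 73 + 78 + 80 + 83 + 86 + 90)/7 = 80.2857
Deviations from mean: -8.2857, -7.2857, -2.2857, -0.2857, 2.7143, 5.7143, 9.7143
Σ(z_t−z̄)(z_{t+1}−z̄) = (60.3673) + (16.6531) + (0.6531) + (-0.7755) + (15.5102) + (55.5102) = 147.9184
Denominator Σ(z_t−z̄)² = 261.4286
r_1 = 147.9184 / 261.4286 = 0.566

0.566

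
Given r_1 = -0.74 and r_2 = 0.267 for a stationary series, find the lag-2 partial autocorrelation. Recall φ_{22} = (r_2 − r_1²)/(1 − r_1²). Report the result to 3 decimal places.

φ_{22} = (r_2 − r_1²) / (1 − r_1²)
r_1² = (-0.74)² = 0.5476
Numerator = 0.267 − 0.5476 = -0.2806; denominator = 1 − 0.5476 = 0.4524
φ_{22} = -0.2806 / 0.4524 = -0.620

-0.620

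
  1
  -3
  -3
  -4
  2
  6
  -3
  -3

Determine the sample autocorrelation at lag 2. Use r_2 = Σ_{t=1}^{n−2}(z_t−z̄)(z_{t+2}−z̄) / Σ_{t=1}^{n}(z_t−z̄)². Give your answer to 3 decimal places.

Mean z̄ = (1 − 3 − 3 − 4 + 2 + 6 − 3 − 3)/8 = -0.8750
Numerator Σ_{t=1}^{6}(z_t−z̄)(z_{t+2}−z̄) = -45.6563
Denominator Σ(z_t−z̄)² = 86.8750
r_2 = -45.6563 / 86.8750 = -0.526

-0.526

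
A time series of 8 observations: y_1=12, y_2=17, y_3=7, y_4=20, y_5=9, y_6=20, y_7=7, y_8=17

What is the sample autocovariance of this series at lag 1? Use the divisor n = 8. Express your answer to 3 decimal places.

Mean ȳ = (12 + 17 + 7 + 20 + 9 + 20 + 7 + 17)/8 = 13.6250
Σ_{t=1}^{7}(y_t−ȳ)(y_{t+1}−ȳ) = -193.6406
γ_1 = -193.6406 / 8 = -24.205

-24.205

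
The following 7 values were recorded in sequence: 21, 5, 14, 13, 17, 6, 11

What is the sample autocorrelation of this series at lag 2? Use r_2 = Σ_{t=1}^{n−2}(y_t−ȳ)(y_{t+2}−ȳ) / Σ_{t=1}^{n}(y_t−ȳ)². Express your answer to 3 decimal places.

Mean ȳ = (21 + 5 + 14 + 13 + 17 + 6 + 11)/7 = 12.4286
Deviations from mean: 8.5714, -7.4286, 1.5714, 0.5714, 4.5714, -6.4286, -1.4286
Numerator Σ_{t=1}^{5}(y_t−ȳ)(y_{t+2}−ȳ) = 6.2041
Denominator Σ(y_t−ȳ)² = 195.7143
r_2 = 6.2041 / 195.7143 = 0.032

0.032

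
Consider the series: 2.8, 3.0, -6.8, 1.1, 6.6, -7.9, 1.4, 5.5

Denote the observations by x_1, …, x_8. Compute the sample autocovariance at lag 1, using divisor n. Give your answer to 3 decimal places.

Mean x̄ = (2.8 + 3.0 − 6.8 + 1.1 + 6.6 − 7.9 + 1.4 + 5.5)/8 = 0.7125
Deviations: 2.0875, 2.2875, -7.5125, 0.3875, 5.8875, -8.6125, 0.6875, 4.7875
Σ_{t=1}^{7}(x_t−x̄)(x_{t+1}−x̄) = -66.3752
γ_1 = -66.3752 / 8 = -8.297

-8.297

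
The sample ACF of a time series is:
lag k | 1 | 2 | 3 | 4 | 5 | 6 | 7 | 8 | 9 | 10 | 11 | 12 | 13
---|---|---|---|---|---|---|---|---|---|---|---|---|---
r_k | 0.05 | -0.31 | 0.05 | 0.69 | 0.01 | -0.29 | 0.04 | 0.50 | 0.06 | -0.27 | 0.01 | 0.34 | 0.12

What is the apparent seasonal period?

The largest autocorrelation is r_4 = 0.69, with weaker echoes at lags 8 (0.50) and 12 (0.34); the remaining lags stay at or below 0.12.
The dominant spike at lag 4 indicates a seasonal period of 4.

4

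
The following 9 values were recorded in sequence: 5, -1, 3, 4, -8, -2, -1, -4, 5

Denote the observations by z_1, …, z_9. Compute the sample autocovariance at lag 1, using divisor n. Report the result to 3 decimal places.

-2.779

Mean z̄ = (5 − 1 + 3 + 4 − 8 − 2 − 1 − 4 + 5)/9 = 0.1111
Σ_{t=1}^{8}(z_t−z̄)(z_{t+1}−z̄) = -25.0123
γ_1 = -25.0123 / 9 = -2.779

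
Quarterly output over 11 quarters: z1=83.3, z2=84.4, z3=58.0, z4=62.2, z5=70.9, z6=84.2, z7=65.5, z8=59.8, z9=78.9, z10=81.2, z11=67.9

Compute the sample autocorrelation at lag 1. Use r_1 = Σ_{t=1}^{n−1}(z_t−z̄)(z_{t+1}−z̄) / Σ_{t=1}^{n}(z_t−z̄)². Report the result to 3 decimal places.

0.041

Mean z̄ = (83.3 + 84.4 + 58.0 + 62.2 + 70.9 + 84.2 + 65.5 + 59.8 + 78.9 + 81.2 + 67.9)/11 = 72.3909
Numerator Σ_{t=1}^{10}(z_t−z̄)(z_{t+1}−z̄) = 43.6408
Denominator Σ(z_t−z̄)² = 1062.0091
r_1 = 43.6408 / 1062.0091 = 0.041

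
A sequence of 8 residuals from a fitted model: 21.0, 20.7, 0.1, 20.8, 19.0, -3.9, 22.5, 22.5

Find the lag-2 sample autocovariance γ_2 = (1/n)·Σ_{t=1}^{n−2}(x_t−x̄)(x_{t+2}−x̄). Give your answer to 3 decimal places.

-41.180

Mean x̄ = (21.0 + 20.7 + 0.1 + 20.8 + 19.0 − 3.9 + 22.5 + 22.5)/8 = 15.3375
Deviations: 5.6625, 5.3625, -15.2375, 5.4625, 3.6625, -19.2375, 7.1625, 7.1625
Σ_{t=1}^{6}(x_t−x̄)(x_{t+2}−x̄) = -329.4378
γ_2 = -329.4378 / 8 = -41.180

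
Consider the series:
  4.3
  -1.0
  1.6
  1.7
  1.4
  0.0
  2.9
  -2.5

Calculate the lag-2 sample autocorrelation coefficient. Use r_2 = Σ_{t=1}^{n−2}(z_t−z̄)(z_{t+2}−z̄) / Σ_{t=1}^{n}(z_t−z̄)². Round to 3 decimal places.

0.133

Mean z̄ = (4.3 − 1.0 + 1.6 + 1.7 + 1.4 + 0.0 + 2.9 − 2.5)/8 = 1.0500
Deviations from mean: 3.2500, -2.0500, 0.5500, 0.6500, 0.3500, -1.0500, 1.8500, -3.5500
Σ(z_t−z̄)(z_{t+2}−z̄) = (1.7875) + (-1.3325) + (0.1925) + (-0.6825) + (0.6475) + (3.7275) = 4.3400
Denominator Σ(z_t−z̄)² = 32.7400
r_2 = 4.3400 / 32.7400 = 0.133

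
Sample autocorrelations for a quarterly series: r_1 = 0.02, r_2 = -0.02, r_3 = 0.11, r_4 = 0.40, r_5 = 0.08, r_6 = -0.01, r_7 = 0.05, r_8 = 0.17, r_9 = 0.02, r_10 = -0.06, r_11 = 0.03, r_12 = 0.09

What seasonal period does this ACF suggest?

The largest autocorrelation is r_4 = 0.40, with a weaker echo at lag 8 (0.17); the remaining lags stay at or below 0.11.
The dominant spike at lag 4 indicates a seasonal period of 4.

4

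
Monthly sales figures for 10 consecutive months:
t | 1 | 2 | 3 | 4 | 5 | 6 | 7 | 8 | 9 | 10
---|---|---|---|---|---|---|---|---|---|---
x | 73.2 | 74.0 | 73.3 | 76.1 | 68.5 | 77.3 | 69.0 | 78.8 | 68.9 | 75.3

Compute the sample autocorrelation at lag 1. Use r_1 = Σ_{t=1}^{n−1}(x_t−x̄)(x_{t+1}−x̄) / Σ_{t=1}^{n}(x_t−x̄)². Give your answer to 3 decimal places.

Mean x̄ = (73.2 + 74.0 + 73.3 + 76.1 + 68.5 + 77.3 + 69.0 + 78.8 + 68.9 + 75.3)/10 = 73.4400
Numerator Σ_{t=1}^{9}(x_t−x̄)(x_{t+1}−x̄) = -106.5096
Denominator Σ(x_t−x̄)² = 119.2840
r_1 = -106.5096 / 119.2840 = -0.893

-0.893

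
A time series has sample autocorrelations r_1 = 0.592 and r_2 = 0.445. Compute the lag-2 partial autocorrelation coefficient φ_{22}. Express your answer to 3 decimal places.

0.146

φ_{22} = (r_2 − r_1²) / (1 − r_1²)
r_1² = (0.592)² = 0.350464
Numerator = 0.445 − 0.3505 = 0.0945; denominator = 1 − 0.3505 = 0.6495
φ_{22} = 0.0945 / 0.6495 = 0.146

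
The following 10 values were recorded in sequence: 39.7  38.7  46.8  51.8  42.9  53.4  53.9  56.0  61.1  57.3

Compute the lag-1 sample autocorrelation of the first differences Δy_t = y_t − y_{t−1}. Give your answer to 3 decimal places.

First differences Δy: -1.0, 8.1, 5.0, -8.9, 10.5, 0.5, 2.1, 5.1, -3.8
Mean of differences = 1.9556
Numerator Σ(Δy_t−Δȳ)(Δy_{t+1}−Δȳ) = -155.5486
Denominator Σ(Δy_t−Δȳ)² = 291.7622
r_1(Δy) = -155.5486 / 291.7622 = -0.533

-0.533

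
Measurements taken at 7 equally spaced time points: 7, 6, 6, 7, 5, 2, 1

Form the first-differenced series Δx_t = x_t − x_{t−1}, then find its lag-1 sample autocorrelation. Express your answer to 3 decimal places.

First differences Δx: -1, 0, 1, -2, -3, -1
Mean of differences = -1.0000
Numerator Σ(Δx_t−Δx̄)(Δx_{t+1}−Δx̄) = 2.0000
Denominator Σ(Δx_t−Δx̄)² = 10.0000
r_1(Δx) = 2.0000 / 10.0000 = 0.200

0.200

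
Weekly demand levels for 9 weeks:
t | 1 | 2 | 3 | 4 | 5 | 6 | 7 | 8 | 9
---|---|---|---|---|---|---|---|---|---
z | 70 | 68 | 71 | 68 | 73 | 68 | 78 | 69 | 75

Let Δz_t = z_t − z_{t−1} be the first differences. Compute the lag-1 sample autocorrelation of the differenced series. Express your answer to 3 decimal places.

-0.875

First differences Δz: -2, 3, -3, 5, -5, 10, -9, 6
Mean of differences = 0.6250
Numerator Σ(Δz_t−Δz̄)(Δz_{t+1}−Δz̄) = -250.0156
Denominator Σ(Δz_t−Δz̄)² = 285.8750
r_1(Δz) = -250.0156 / 285.8750 = -0.875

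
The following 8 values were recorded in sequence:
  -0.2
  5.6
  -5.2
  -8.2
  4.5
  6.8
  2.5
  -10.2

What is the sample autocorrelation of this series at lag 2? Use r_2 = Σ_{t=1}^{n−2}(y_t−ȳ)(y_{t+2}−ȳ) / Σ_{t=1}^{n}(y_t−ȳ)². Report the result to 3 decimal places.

Mean ȳ = (-0.2 + 5.6 − 5.2 − 8.2 + 4.5 + 6.8 + 2.5 − 10.2)/8 = -0.5500
Deviations from mean: 0.3500, 6.1500, -4.6500, -7.6500, 5.0500, 7.3500, 3.0500, -9.6500
Σ(y_t−ȳ)(y_{t+2}−ȳ) = (-1.6275) + (-47.0475) + (-23.4825) + (-56.2275) + (15.4025) + (-70.9275) = -183.9100
Denominator Σ(y_t−ȳ)² = 300.0400
r_2 = -183.9100 / 300.0400 = -0.613

-0.613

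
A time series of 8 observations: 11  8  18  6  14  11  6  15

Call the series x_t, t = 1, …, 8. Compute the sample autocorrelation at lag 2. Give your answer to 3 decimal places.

Mean x̄ = (11 + 8 + 18 + 6 + 14 + 11 + 6 + 15)/8 = 11.1250
Deviations from mean: -0.1250, -3.1250, 6.8750, -5.1250, 2.8750, -0.1250, -5.1250, 3.8750
Σ(x_t−x̄)(x_{t+2}−x̄) = (-0.8594) + (16.0156) + (19.7656) + (0.6406) + (-14.7344) + (-0.4844) = 20.3438
Denominator Σ(x_t−x̄)² = 132.8750
r_2 = 20.3438 / 132.8750 = 0.153

0.153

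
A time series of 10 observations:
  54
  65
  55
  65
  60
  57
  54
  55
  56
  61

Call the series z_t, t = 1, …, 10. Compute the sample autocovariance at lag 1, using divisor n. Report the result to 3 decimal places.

-4.264

Mean z̄ = (54 + 65 + 55 + 65 + 60 + 57 + 54 + 55 + 56 + 61)/10 = 58.2000
Σ_{t=1}^{9}(z_t−z̄)(z_{t+1}−z̄) = -42.6400
γ_1 = -42.6400 / 10 = -4.264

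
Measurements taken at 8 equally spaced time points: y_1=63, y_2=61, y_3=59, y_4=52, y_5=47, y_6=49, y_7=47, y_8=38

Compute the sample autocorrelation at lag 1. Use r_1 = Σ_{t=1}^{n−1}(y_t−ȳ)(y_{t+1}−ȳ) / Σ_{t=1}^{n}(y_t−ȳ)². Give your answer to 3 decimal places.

0.518

Mean ȳ = (63 + 61 + 59 + 52 + 47 + 49 + 47 + 38)/8 = 52.0000
Deviations from mean: 11.0000, 9.0000, 7.0000, 0.0000, -5.0000, -3.0000, -5.0000, -14.0000
Σ(y_t−ȳ)(y_{t+1}−ȳ) = (99.0000) + (63.0000) + (0.0000) + (0.0000) + (15.0000) + (15.0000) + (70.0000) = 262.0000
Denominator Σ(y_t−ȳ)² = 506.0000
r_1 = 262.0000 / 506.0000 = 0.518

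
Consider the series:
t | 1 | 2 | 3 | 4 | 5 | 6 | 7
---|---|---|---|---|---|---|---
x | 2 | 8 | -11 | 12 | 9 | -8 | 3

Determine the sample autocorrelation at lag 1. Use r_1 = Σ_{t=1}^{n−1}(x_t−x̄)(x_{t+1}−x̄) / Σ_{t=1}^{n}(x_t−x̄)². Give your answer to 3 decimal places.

Mean x̄ = (2 + 8 − 11 + 12 + 9 − 8 + 3)/7 = 2.1429
Numerator Σ_{t=1}^{6}(x_t−x̄)(x_{t+1}−x̄) = -218.0204
Denominator Σ(x_t−x̄)² = 454.8571
r_1 = -218.0204 / 454.8571 = -0.479

-0.479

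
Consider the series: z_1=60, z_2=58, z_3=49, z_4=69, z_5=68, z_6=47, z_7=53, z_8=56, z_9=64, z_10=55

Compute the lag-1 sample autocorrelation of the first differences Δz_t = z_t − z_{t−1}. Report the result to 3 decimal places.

First differences Δz: -2, -9, 20, -1, -21, 6, 3, 8, -9
Mean of differences = -0.5556
Numerator Σ(Δz_t−Δz̄)(Δz_{t+1}−Δz̄) = -313.9753
Denominator Σ(Δz_t−Δz̄)² = 1114.2222
r_1(Δz) = -313.9753 / 1114.2222 = -0.282

-0.282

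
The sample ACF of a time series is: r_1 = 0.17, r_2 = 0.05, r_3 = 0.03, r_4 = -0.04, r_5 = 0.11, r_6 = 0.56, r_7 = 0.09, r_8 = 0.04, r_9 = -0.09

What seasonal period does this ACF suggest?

The largest autocorrelation is r_6 = 0.56; the remaining lags stay at or below 0.17.
The dominant spike at lag 6 indicates a seasonal period of 6.

6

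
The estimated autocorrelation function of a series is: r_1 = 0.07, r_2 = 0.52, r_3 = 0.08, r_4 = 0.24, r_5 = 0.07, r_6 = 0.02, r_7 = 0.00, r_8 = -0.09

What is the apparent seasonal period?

The largest autocorrelation is r_2 = 0.52, with a weaker echo at lag 4 (0.24); the remaining lags stay at or below 0.08.
The dominant spike at lag 2 indicates a seasonal period of 2.

2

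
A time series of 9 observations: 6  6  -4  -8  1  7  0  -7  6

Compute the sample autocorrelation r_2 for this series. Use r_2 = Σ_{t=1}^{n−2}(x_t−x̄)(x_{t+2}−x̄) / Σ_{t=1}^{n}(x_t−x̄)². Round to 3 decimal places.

Mean x̄ = (6 + 6 − 4 − 8 + 1 + 7 + 0 − 7 + 6)/9 = 0.7778
Σ(x_t−x̄)(x_{t+2}−x̄) = (-24.9506) + (-45.8395) + (-1.0617) + (-54.6173) + (-0.1728) + (-48.3951) + (-4.0617) = -179.0988
Denominator Σ(x_t−x̄)² = 281.5556
r_2 = -179.0988 / 281.5556 = -0.636

-0.636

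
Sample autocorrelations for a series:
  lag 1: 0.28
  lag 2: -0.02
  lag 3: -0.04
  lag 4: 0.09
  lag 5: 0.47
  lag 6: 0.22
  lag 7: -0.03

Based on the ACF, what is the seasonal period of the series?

The largest autocorrelation is r_5 = 0.47; the remaining lags stay at or below 0.28.
The dominant spike at lag 5 indicates a seasonal period of 5.

5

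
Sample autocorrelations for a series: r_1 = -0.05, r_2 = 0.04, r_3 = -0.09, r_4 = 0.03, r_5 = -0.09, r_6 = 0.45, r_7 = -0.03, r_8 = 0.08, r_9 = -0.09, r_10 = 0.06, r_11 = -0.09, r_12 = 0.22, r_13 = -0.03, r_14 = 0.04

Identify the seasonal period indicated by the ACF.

The largest autocorrelation is r_6 = 0.45, with a weaker echo at lag 12 (0.22); the remaining lags stay at or below 0.08.
The dominant spike at lag 6 indicates a seasonal period of 6.

6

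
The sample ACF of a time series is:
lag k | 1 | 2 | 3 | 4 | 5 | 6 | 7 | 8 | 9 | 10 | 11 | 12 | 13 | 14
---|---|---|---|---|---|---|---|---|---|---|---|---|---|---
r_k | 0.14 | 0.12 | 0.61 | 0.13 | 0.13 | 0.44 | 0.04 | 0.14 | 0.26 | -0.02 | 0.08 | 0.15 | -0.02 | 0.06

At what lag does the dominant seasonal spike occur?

3

The largest autocorrelation is r_3 = 0.61, with weaker echoes at lags 6 (0.44), 9 (0.26) and 12 (0.15); the remaining lags stay at or below 0.14.
The dominant spike at lag 3 indicates a seasonal period of 3.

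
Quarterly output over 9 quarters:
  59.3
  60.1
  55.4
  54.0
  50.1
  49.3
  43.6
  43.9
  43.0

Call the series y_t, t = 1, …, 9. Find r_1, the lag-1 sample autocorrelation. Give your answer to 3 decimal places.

Mean ȳ = (59.3 + 60.1 + 55.4 + 54.0 + 50.1 + 49.3 + 43.6 + 43.9 + 43.0)/9 = 50.9667
Numerator Σ_{t=1}^{8}(y_t−ȳ)(y_{t+1}−ȳ) = 249.4989
Denominator Σ(y_t−ȳ)² = 352.9200
r_1 = 249.4989 / 352.9200 = 0.707

0.707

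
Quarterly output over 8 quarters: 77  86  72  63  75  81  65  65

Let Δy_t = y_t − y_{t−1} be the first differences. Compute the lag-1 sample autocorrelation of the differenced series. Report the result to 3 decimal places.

-0.221

First differences Δy: 9, -14, -9, 12, 6, -16, 0
Mean of differences = -1.7143
Numerator Σ(Δy_t−Δȳ)(Δy_{t+1}−Δȳ) = -170.9388
Denominator Σ(Δy_t−Δȳ)² = 773.4286
r_1(Δy) = -170.9388 / 773.4286 = -0.221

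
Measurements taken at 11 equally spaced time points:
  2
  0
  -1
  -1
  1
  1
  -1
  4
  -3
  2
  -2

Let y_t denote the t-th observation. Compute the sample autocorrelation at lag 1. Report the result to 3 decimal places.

Mean ȳ = (2 + 0 − 1 − 1 + 1 + 1 − 1 + 4 − 3 + 2 − 2)/11 = 0.1818
Numerator Σ_{t=1}^{10}(y_t−ȳ)(y_{t+1}−ȳ) = -26.3967
Denominator Σ(y_t−ȳ)² = 41.6364
r_1 = -26.3967 / 41.6364 = -0.634

-0.634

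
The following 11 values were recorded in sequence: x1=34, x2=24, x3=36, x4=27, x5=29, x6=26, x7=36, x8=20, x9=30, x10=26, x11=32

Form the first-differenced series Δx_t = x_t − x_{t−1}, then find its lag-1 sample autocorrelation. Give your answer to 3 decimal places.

First differences Δx: -10, 12, -9, 2, -3, 10, -16, 10, -4, 6
Mean of differences = -0.2000
Numerator Σ(Δx_t−Δx̄)(Δx_{t+1}−Δx̄) = -665.6400
Denominator Σ(Δx_t−Δx̄)² = 845.6000
r_1(Δx) = -665.6400 / 845.6000 = -0.787

-0.787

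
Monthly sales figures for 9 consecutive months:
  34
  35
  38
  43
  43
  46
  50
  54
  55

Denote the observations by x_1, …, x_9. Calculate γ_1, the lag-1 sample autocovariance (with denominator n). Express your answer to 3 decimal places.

Mean x̄ = (34 + 35 + 38 + 43 + 43 + 46 + 50 + 54 + 55)/9 = 44.2222
Σ_{t=1}^{8}(x_t−x̄)(x_{t+1}−x̄) = 330.7284
γ_1 = 330.7284 / 9 = 36.748

36.748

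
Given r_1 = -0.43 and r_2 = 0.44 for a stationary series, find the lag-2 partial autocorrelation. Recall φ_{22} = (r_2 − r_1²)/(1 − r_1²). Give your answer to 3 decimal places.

0.313

φ_{22} = (r_2 − r_1²) / (1 − r_1²)
r_1² = (-0.43)² = 0.1849
Numerator = 0.44 − 0.1849 = 0.2551; denominator = 1 − 0.1849 = 0.8151
φ_{22} = 0.2551 / 0.8151 = 0.313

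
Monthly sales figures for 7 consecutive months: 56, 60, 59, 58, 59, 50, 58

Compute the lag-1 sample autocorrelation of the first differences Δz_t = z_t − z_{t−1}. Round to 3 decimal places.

-0.501

First differences Δz: 4, -1, -1, 1, -9, 8
Mean of differences = 0.3333
Numerator Σ(Δz_t−Δz̄)(Δz_{t+1}−Δz̄) = -81.7778
Denominator Σ(Δz_t−Δz̄)² = 163.3333
r_1(Δz) = -81.7778 / 163.3333 = -0.501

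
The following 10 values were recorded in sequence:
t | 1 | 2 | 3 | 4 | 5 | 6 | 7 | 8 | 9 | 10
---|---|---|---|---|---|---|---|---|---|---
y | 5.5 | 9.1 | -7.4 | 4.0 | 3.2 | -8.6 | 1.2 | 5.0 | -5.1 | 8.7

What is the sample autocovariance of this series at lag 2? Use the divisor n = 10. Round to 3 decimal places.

Mean ȳ = (5.5 + 9.1 − 7.4 + 4.0 + 3.2 − 8.6 + 1.2 + 5.0 − 5.1 + 8.7)/10 = 1.5600
Σ_{t=1}^{8}(y_t−ȳ)(y_{t+2}−ȳ) = -64.9712
γ_2 = -64.9712 / 10 = -6.497

-6.497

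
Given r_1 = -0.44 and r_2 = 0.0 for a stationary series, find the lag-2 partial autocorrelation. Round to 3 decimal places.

φ_{22} = (r_2 − r_1²) / (1 − r_1²)
r_1² = (-0.44)² = 0.1936
Numerator = 0.0 − 0.1936 = -0.1936; denominator = 1 − 0.1936 = 0.8064
φ_{22} = -0.1936 / 0.8064 = -0.240

-0.240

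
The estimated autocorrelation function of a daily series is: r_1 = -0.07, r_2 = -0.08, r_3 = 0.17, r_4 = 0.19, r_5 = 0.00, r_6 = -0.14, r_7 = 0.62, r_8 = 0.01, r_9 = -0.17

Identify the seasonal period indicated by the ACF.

7

The largest autocorrelation is r_7 = 0.62; the remaining lags stay at or below 0.19.
The dominant spike at lag 7 indicates a seasonal period of 7.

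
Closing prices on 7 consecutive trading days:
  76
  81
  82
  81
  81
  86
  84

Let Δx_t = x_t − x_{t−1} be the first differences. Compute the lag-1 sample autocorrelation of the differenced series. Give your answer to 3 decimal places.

-0.319

First differences Δx: 5, 1, -1, 0, 5, -2
Mean of differences = 1.3333
Numerator Σ(Δx_t−Δx̄)(Δx_{t+1}−Δx̄) = -14.4444
Denominator Σ(Δx_t−Δx̄)² = 45.3333
r_1(Δx) = -14.4444 / 45.3333 = -0.319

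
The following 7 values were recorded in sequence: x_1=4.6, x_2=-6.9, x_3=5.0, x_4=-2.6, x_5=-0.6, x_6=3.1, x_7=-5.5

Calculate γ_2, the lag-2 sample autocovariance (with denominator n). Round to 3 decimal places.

4.797

Mean x̄ = (4.6 − 6.9 + 5.0 − 2.6 − 0.6 + 3.1 − 5.5)/7 = -0.4143
Deviations: 5.0143, -6.4857, 5.4143, -2.1857, -0.1857, 3.5143, -5.0857
Σ_{t=1}^{5}(x_t−x̄)(x_{t+2}−x̄) = 33.5824
γ_2 = 33.5824 / 7 = 4.797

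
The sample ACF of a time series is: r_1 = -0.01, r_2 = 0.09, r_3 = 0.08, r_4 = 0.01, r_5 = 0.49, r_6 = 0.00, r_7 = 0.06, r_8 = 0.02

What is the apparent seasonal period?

The largest autocorrelation is r_5 = 0.49; the remaining lags stay at or below 0.09.
The dominant spike at lag 5 indicates a seasonal period of 5.

5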